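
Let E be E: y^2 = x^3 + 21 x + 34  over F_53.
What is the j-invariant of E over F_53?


Delta = -16(4 a^3 + 27 b^2) mod 53 = 22
-1728 * (4 a)^3 = -1728 * (4*21)^3 mod 53 = 52
j = 52 * 22^(-1) mod 53 = 12

j = 12 (mod 53)


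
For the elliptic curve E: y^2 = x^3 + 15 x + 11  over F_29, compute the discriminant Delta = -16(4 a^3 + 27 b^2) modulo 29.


4 a^3 + 27 b^2 = 4*15^3 + 27*11^2 = 13500 + 3267 = 16767
Delta = -16 * (16767) = -268272
Delta mod 29 = 7

Delta = 7 (mod 29)


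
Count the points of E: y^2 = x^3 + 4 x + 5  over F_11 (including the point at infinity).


For each x in F_11, count y with y^2 = x^3 + 4 x + 5 mod 11:
  x = 0: RHS = 5, y in [4, 7]  -> 2 point(s)
  x = 3: RHS = 0, y in [0]  -> 1 point(s)
  x = 6: RHS = 3, y in [5, 6]  -> 2 point(s)
  x = 9: RHS = 0, y in [0]  -> 1 point(s)
  x = 10: RHS = 0, y in [0]  -> 1 point(s)
Affine points: 7. Add the point at infinity: total = 8.

#E(F_11) = 8


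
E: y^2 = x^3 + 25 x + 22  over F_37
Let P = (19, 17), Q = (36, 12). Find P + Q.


P != Q, so use the chord formula.
s = (y2 - y1) / (x2 - x1) = (32) / (17) mod 37 = 28
x3 = s^2 - x1 - x2 mod 37 = 28^2 - 19 - 36 = 26
y3 = s (x1 - x3) - y1 mod 37 = 28 * (19 - 26) - 17 = 9

P + Q = (26, 9)


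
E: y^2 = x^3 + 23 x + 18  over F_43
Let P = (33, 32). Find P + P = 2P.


Doubling: s = (3 x1^2 + a) / (2 y1)
s = (3*33^2 + 23) / (2*32) mod 43 = 42
x3 = s^2 - 2 x1 mod 43 = 42^2 - 2*33 = 21
y3 = s (x1 - x3) - y1 mod 43 = 42 * (33 - 21) - 32 = 42

2P = (21, 42)


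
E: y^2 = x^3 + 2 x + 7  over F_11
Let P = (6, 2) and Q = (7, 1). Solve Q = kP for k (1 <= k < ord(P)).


Enumerate multiples of P until we hit Q = (7, 1):
  1P = (6, 2)
  2P = (10, 9)
  3P = (7, 10)
  4P = (7, 1)
Match found at i = 4.

k = 4


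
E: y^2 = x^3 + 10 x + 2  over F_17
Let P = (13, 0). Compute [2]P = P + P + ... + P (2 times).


k = 2 = 10_2 (binary, LSB first: 01)
Double-and-add from P = (13, 0):
  bit 0 = 0: acc unchanged = O
  bit 1 = 1: acc = O + O = O

2P = O


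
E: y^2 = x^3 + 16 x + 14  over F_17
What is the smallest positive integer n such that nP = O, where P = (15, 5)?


Compute successive multiples of P until we hit O:
  1P = (15, 5)
  2P = (3, 15)
  3P = (3, 2)
  4P = (15, 12)
  5P = O

ord(P) = 5


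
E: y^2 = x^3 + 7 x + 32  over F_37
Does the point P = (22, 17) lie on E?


Check whether y^2 = x^3 + 7 x + 32 (mod 37) for (x, y) = (22, 17).
LHS: y^2 = 17^2 mod 37 = 30
RHS: x^3 + 7 x + 32 = 22^3 + 7*22 + 32 mod 37 = 30
LHS = RHS

Yes, on the curve


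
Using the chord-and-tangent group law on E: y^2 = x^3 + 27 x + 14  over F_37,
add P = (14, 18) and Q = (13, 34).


P != Q, so use the chord formula.
s = (y2 - y1) / (x2 - x1) = (16) / (36) mod 37 = 21
x3 = s^2 - x1 - x2 mod 37 = 21^2 - 14 - 13 = 7
y3 = s (x1 - x3) - y1 mod 37 = 21 * (14 - 7) - 18 = 18

P + Q = (7, 18)


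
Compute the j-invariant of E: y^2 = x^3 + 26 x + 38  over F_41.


Delta = -16(4 a^3 + 27 b^2) mod 41 = 19
-1728 * (4 a)^3 = -1728 * (4*26)^3 mod 41 = 31
j = 31 * 19^(-1) mod 41 = 34

j = 34 (mod 41)


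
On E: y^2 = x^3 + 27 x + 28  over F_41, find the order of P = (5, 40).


Compute successive multiples of P until we hit O:
  1P = (5, 40)
  2P = (8, 31)
  3P = (37, 15)
  4P = (30, 9)
  5P = (16, 13)
  6P = (4, 6)
  7P = (40, 0)
  8P = (4, 35)
  ... (continuing to 14P)
  14P = O

ord(P) = 14


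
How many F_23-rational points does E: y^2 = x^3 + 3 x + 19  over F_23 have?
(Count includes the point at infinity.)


For each x in F_23, count y with y^2 = x^3 + 3 x + 19 mod 23:
  x = 1: RHS = 0, y in [0]  -> 1 point(s)
  x = 3: RHS = 9, y in [3, 20]  -> 2 point(s)
  x = 4: RHS = 3, y in [7, 16]  -> 2 point(s)
  x = 6: RHS = 0, y in [0]  -> 1 point(s)
  x = 8: RHS = 3, y in [7, 16]  -> 2 point(s)
  x = 9: RHS = 16, y in [4, 19]  -> 2 point(s)
  x = 11: RHS = 3, y in [7, 16]  -> 2 point(s)
  x = 12: RHS = 12, y in [9, 14]  -> 2 point(s)
  x = 13: RHS = 1, y in [1, 22]  -> 2 point(s)
  x = 15: RHS = 12, y in [9, 14]  -> 2 point(s)
  x = 16: RHS = 0, y in [0]  -> 1 point(s)
  x = 19: RHS = 12, y in [9, 14]  -> 2 point(s)
  x = 20: RHS = 6, y in [11, 12]  -> 2 point(s)
Affine points: 23. Add the point at infinity: total = 24.

#E(F_23) = 24


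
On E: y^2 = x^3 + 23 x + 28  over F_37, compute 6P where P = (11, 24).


k = 6 = 110_2 (binary, LSB first: 011)
Double-and-add from P = (11, 24):
  bit 0 = 0: acc unchanged = O
  bit 1 = 1: acc = O + (11, 13) = (11, 13)
  bit 2 = 1: acc = (11, 13) + (11, 24) = O

6P = O


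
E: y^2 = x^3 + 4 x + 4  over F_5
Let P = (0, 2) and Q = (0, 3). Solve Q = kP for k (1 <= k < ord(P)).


Enumerate multiples of P until we hit Q = (0, 3):
  1P = (0, 2)
  2P = (1, 2)
  3P = (4, 3)
  4P = (2, 0)
  5P = (4, 2)
  6P = (1, 3)
  7P = (0, 3)
Match found at i = 7.

k = 7


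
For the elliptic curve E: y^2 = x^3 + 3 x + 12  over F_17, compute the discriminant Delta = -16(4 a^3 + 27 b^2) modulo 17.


4 a^3 + 27 b^2 = 4*3^3 + 27*12^2 = 108 + 3888 = 3996
Delta = -16 * (3996) = -63936
Delta mod 17 = 1

Delta = 1 (mod 17)


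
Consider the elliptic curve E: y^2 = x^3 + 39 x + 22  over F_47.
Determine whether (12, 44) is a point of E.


Check whether y^2 = x^3 + 39 x + 22 (mod 47) for (x, y) = (12, 44).
LHS: y^2 = 44^2 mod 47 = 9
RHS: x^3 + 39 x + 22 = 12^3 + 39*12 + 22 mod 47 = 9
LHS = RHS

Yes, on the curve


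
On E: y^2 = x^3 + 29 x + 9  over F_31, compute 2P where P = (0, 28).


Doubling: s = (3 x1^2 + a) / (2 y1)
s = (3*0^2 + 29) / (2*28) mod 31 = 21
x3 = s^2 - 2 x1 mod 31 = 21^2 - 2*0 = 7
y3 = s (x1 - x3) - y1 mod 31 = 21 * (0 - 7) - 28 = 11

2P = (7, 11)


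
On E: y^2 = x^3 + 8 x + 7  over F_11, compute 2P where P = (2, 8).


k = 2 = 10_2 (binary, LSB first: 01)
Double-and-add from P = (2, 8):
  bit 0 = 0: acc unchanged = O
  bit 1 = 1: acc = O + (1, 7) = (1, 7)

2P = (1, 7)


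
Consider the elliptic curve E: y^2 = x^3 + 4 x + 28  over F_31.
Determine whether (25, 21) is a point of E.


Check whether y^2 = x^3 + 4 x + 28 (mod 31) for (x, y) = (25, 21).
LHS: y^2 = 21^2 mod 31 = 7
RHS: x^3 + 4 x + 28 = 25^3 + 4*25 + 28 mod 31 = 5
LHS != RHS

No, not on the curve


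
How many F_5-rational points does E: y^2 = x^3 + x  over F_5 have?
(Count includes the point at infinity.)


For each x in F_5, count y with y^2 = x^3 + 1 x + 0 mod 5:
  x = 0: RHS = 0, y in [0]  -> 1 point(s)
  x = 2: RHS = 0, y in [0]  -> 1 point(s)
  x = 3: RHS = 0, y in [0]  -> 1 point(s)
Affine points: 3. Add the point at infinity: total = 4.

#E(F_5) = 4


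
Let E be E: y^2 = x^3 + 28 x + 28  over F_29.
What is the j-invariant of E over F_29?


Delta = -16(4 a^3 + 27 b^2) mod 29 = 9
-1728 * (4 a)^3 = -1728 * (4*28)^3 mod 29 = 15
j = 15 * 9^(-1) mod 29 = 21

j = 21 (mod 29)


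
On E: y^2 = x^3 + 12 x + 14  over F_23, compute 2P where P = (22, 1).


Doubling: s = (3 x1^2 + a) / (2 y1)
s = (3*22^2 + 12) / (2*1) mod 23 = 19
x3 = s^2 - 2 x1 mod 23 = 19^2 - 2*22 = 18
y3 = s (x1 - x3) - y1 mod 23 = 19 * (22 - 18) - 1 = 6

2P = (18, 6)


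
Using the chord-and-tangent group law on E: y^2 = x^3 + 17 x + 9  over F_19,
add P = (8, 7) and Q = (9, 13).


P != Q, so use the chord formula.
s = (y2 - y1) / (x2 - x1) = (6) / (1) mod 19 = 6
x3 = s^2 - x1 - x2 mod 19 = 6^2 - 8 - 9 = 0
y3 = s (x1 - x3) - y1 mod 19 = 6 * (8 - 0) - 7 = 3

P + Q = (0, 3)


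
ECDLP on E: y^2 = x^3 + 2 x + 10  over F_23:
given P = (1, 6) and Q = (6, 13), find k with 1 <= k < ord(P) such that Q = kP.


Enumerate multiples of P until we hit Q = (6, 13):
  1P = (1, 6)
  2P = (6, 13)
Match found at i = 2.

k = 2


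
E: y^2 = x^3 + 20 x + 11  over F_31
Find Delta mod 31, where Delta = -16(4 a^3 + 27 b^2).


4 a^3 + 27 b^2 = 4*20^3 + 27*11^2 = 32000 + 3267 = 35267
Delta = -16 * (35267) = -564272
Delta mod 31 = 21

Delta = 21 (mod 31)


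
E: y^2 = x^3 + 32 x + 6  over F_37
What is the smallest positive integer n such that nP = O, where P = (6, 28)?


Compute successive multiples of P until we hit O:
  1P = (6, 28)
  2P = (22, 6)
  3P = (8, 21)
  4P = (26, 5)
  5P = (14, 33)
  6P = (33, 6)
  7P = (28, 5)
  8P = (19, 31)
  ... (continuing to 31P)
  31P = O

ord(P) = 31


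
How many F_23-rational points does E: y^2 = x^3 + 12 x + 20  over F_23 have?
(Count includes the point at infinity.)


For each x in F_23, count y with y^2 = x^3 + 12 x + 20 mod 23:
  x = 2: RHS = 6, y in [11, 12]  -> 2 point(s)
  x = 6: RHS = 9, y in [3, 20]  -> 2 point(s)
  x = 9: RHS = 6, y in [11, 12]  -> 2 point(s)
  x = 10: RHS = 13, y in [6, 17]  -> 2 point(s)
  x = 12: RHS = 6, y in [11, 12]  -> 2 point(s)
  x = 13: RHS = 4, y in [2, 21]  -> 2 point(s)
  x = 17: RHS = 8, y in [10, 13]  -> 2 point(s)
  x = 19: RHS = 0, y in [0]  -> 1 point(s)
  x = 20: RHS = 3, y in [7, 16]  -> 2 point(s)
Affine points: 17. Add the point at infinity: total = 18.

#E(F_23) = 18


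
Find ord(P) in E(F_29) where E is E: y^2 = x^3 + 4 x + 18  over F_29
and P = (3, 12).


Compute successive multiples of P until we hit O:
  1P = (3, 12)
  2P = (22, 13)
  3P = (13, 18)
  4P = (18, 8)
  5P = (14, 18)
  6P = (25, 5)
  7P = (2, 18)
  8P = (2, 11)
  ... (continuing to 15P)
  15P = O

ord(P) = 15


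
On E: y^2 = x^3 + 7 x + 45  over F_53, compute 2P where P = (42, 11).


Doubling: s = (3 x1^2 + a) / (2 y1)
s = (3*42^2 + 7) / (2*11) mod 53 = 12
x3 = s^2 - 2 x1 mod 53 = 12^2 - 2*42 = 7
y3 = s (x1 - x3) - y1 mod 53 = 12 * (42 - 7) - 11 = 38

2P = (7, 38)


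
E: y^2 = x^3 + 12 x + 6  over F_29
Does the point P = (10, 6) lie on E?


Check whether y^2 = x^3 + 12 x + 6 (mod 29) for (x, y) = (10, 6).
LHS: y^2 = 6^2 mod 29 = 7
RHS: x^3 + 12 x + 6 = 10^3 + 12*10 + 6 mod 29 = 24
LHS != RHS

No, not on the curve


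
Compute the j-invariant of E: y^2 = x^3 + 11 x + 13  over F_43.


Delta = -16(4 a^3 + 27 b^2) mod 43 = 5
-1728 * (4 a)^3 = -1728 * (4*11)^3 mod 43 = 35
j = 35 * 5^(-1) mod 43 = 7

j = 7 (mod 43)


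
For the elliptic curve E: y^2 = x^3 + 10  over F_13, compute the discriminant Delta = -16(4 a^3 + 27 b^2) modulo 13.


4 a^3 + 27 b^2 = 4*0^3 + 27*10^2 = 0 + 2700 = 2700
Delta = -16 * (2700) = -43200
Delta mod 13 = 12

Delta = 12 (mod 13)


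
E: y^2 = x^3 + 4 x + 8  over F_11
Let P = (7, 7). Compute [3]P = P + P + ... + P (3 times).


k = 3 = 11_2 (binary, LSB first: 11)
Double-and-add from P = (7, 7):
  bit 0 = 1: acc = O + (7, 7) = (7, 7)
  bit 1 = 1: acc = (7, 7) + (9, 6) = (9, 5)

3P = (9, 5)


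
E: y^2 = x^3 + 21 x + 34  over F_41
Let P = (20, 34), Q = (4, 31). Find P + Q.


P != Q, so use the chord formula.
s = (y2 - y1) / (x2 - x1) = (38) / (25) mod 41 = 13
x3 = s^2 - x1 - x2 mod 41 = 13^2 - 20 - 4 = 22
y3 = s (x1 - x3) - y1 mod 41 = 13 * (20 - 22) - 34 = 22

P + Q = (22, 22)


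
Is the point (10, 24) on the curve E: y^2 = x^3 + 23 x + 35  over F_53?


Check whether y^2 = x^3 + 23 x + 35 (mod 53) for (x, y) = (10, 24).
LHS: y^2 = 24^2 mod 53 = 46
RHS: x^3 + 23 x + 35 = 10^3 + 23*10 + 35 mod 53 = 46
LHS = RHS

Yes, on the curve


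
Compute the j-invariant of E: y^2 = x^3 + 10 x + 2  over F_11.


Delta = -16(4 a^3 + 27 b^2) mod 11 = 8
-1728 * (4 a)^3 = -1728 * (4*10)^3 mod 11 = 9
j = 9 * 8^(-1) mod 11 = 8

j = 8 (mod 11)


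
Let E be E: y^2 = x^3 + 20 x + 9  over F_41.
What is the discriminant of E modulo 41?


4 a^3 + 27 b^2 = 4*20^3 + 27*9^2 = 32000 + 2187 = 34187
Delta = -16 * (34187) = -546992
Delta mod 41 = 30

Delta = 30 (mod 41)


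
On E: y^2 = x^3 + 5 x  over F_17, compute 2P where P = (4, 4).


Doubling: s = (3 x1^2 + a) / (2 y1)
s = (3*4^2 + 5) / (2*4) mod 17 = 13
x3 = s^2 - 2 x1 mod 17 = 13^2 - 2*4 = 8
y3 = s (x1 - x3) - y1 mod 17 = 13 * (4 - 8) - 4 = 12

2P = (8, 12)


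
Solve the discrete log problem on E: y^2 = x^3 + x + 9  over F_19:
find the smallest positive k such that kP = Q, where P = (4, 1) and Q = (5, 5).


Enumerate multiples of P until we hit Q = (5, 5):
  1P = (4, 1)
  2P = (8, 15)
  3P = (5, 5)
Match found at i = 3.

k = 3


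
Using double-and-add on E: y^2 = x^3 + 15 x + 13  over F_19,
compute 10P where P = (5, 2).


k = 10 = 1010_2 (binary, LSB first: 0101)
Double-and-add from P = (5, 2):
  bit 0 = 0: acc unchanged = O
  bit 1 = 1: acc = O + (7, 10) = (7, 10)
  bit 2 = 0: acc unchanged = (7, 10)
  bit 3 = 1: acc = (7, 10) + (3, 16) = (16, 13)

10P = (16, 13)


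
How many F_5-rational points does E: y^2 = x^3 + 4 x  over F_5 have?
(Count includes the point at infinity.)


For each x in F_5, count y with y^2 = x^3 + 4 x + 0 mod 5:
  x = 0: RHS = 0, y in [0]  -> 1 point(s)
  x = 1: RHS = 0, y in [0]  -> 1 point(s)
  x = 2: RHS = 1, y in [1, 4]  -> 2 point(s)
  x = 3: RHS = 4, y in [2, 3]  -> 2 point(s)
  x = 4: RHS = 0, y in [0]  -> 1 point(s)
Affine points: 7. Add the point at infinity: total = 8.

#E(F_5) = 8


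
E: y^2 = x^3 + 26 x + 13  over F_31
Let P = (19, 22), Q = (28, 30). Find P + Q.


P != Q, so use the chord formula.
s = (y2 - y1) / (x2 - x1) = (8) / (9) mod 31 = 25
x3 = s^2 - x1 - x2 mod 31 = 25^2 - 19 - 28 = 20
y3 = s (x1 - x3) - y1 mod 31 = 25 * (19 - 20) - 22 = 15

P + Q = (20, 15)


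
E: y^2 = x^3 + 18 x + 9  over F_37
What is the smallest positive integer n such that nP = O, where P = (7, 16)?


Compute successive multiples of P until we hit O:
  1P = (7, 16)
  2P = (2, 4)
  3P = (16, 29)
  4P = (17, 23)
  5P = (22, 29)
  6P = (15, 19)
  7P = (3, 4)
  8P = (36, 8)
  ... (continuing to 23P)
  23P = O

ord(P) = 23


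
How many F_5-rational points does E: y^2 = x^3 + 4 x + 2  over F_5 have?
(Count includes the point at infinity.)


For each x in F_5, count y with y^2 = x^3 + 4 x + 2 mod 5:
  x = 3: RHS = 1, y in [1, 4]  -> 2 point(s)
Affine points: 2. Add the point at infinity: total = 3.

#E(F_5) = 3


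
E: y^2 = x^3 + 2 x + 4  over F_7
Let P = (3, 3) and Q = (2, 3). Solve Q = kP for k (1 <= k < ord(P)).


Enumerate multiples of P until we hit Q = (2, 3):
  1P = (3, 3)
  2P = (2, 3)
Match found at i = 2.

k = 2


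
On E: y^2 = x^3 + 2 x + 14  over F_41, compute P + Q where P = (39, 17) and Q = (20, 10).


P != Q, so use the chord formula.
s = (y2 - y1) / (x2 - x1) = (34) / (22) mod 41 = 9
x3 = s^2 - x1 - x2 mod 41 = 9^2 - 39 - 20 = 22
y3 = s (x1 - x3) - y1 mod 41 = 9 * (39 - 22) - 17 = 13

P + Q = (22, 13)


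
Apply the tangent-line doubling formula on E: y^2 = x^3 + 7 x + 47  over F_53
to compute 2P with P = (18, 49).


Doubling: s = (3 x1^2 + a) / (2 y1)
s = (3*18^2 + 7) / (2*49) mod 53 = 30
x3 = s^2 - 2 x1 mod 53 = 30^2 - 2*18 = 16
y3 = s (x1 - x3) - y1 mod 53 = 30 * (18 - 16) - 49 = 11

2P = (16, 11)


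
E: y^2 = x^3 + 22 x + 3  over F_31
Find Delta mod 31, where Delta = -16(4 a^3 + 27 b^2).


4 a^3 + 27 b^2 = 4*22^3 + 27*3^2 = 42592 + 243 = 42835
Delta = -16 * (42835) = -685360
Delta mod 31 = 19

Delta = 19 (mod 31)


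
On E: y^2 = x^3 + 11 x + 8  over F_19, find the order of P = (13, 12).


Compute successive multiples of P until we hit O:
  1P = (13, 12)
  2P = (13, 7)
  3P = O

ord(P) = 3


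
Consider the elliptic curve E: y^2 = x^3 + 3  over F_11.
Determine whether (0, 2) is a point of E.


Check whether y^2 = x^3 + 0 x + 3 (mod 11) for (x, y) = (0, 2).
LHS: y^2 = 2^2 mod 11 = 4
RHS: x^3 + 0 x + 3 = 0^3 + 0*0 + 3 mod 11 = 3
LHS != RHS

No, not on the curve


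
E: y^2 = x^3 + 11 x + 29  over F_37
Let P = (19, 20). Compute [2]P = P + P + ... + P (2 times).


k = 2 = 10_2 (binary, LSB first: 01)
Double-and-add from P = (19, 20):
  bit 0 = 0: acc unchanged = O
  bit 1 = 1: acc = O + (11, 36) = (11, 36)

2P = (11, 36)


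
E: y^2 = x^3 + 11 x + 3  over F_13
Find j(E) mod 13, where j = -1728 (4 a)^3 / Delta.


Delta = -16(4 a^3 + 27 b^2) mod 13 = 4
-1728 * (4 a)^3 = -1728 * (4*11)^3 mod 13 = 8
j = 8 * 4^(-1) mod 13 = 2

j = 2 (mod 13)


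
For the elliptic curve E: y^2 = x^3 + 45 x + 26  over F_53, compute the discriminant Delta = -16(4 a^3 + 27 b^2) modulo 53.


4 a^3 + 27 b^2 = 4*45^3 + 27*26^2 = 364500 + 18252 = 382752
Delta = -16 * (382752) = -6124032
Delta mod 53 = 12

Delta = 12 (mod 53)


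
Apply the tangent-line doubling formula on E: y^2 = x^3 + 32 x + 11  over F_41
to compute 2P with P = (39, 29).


Doubling: s = (3 x1^2 + a) / (2 y1)
s = (3*39^2 + 32) / (2*29) mod 41 = 5
x3 = s^2 - 2 x1 mod 41 = 5^2 - 2*39 = 29
y3 = s (x1 - x3) - y1 mod 41 = 5 * (39 - 29) - 29 = 21

2P = (29, 21)


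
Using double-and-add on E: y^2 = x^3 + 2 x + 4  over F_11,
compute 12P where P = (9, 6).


k = 12 = 1100_2 (binary, LSB first: 0011)
Double-and-add from P = (9, 6):
  bit 0 = 0: acc unchanged = O
  bit 1 = 0: acc unchanged = O
  bit 2 = 1: acc = O + (8, 2) = (8, 2)
  bit 3 = 1: acc = (8, 2) + (7, 8) = (10, 10)

12P = (10, 10)


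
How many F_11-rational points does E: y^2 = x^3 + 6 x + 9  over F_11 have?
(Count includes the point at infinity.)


For each x in F_11, count y with y^2 = x^3 + 6 x + 9 mod 11:
  x = 0: RHS = 9, y in [3, 8]  -> 2 point(s)
  x = 1: RHS = 5, y in [4, 7]  -> 2 point(s)
  x = 4: RHS = 9, y in [3, 8]  -> 2 point(s)
  x = 7: RHS = 9, y in [3, 8]  -> 2 point(s)
  x = 9: RHS = 0, y in [0]  -> 1 point(s)
Affine points: 9. Add the point at infinity: total = 10.

#E(F_11) = 10


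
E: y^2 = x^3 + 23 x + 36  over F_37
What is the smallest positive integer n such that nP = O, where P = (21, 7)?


Compute successive multiples of P until we hit O:
  1P = (21, 7)
  2P = (33, 18)
  3P = (36, 7)
  4P = (17, 30)
  5P = (2, 4)
  6P = (13, 4)
  7P = (28, 32)
  8P = (0, 31)
  ... (continuing to 31P)
  31P = O

ord(P) = 31


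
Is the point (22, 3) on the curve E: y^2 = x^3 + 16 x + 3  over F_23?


Check whether y^2 = x^3 + 16 x + 3 (mod 23) for (x, y) = (22, 3).
LHS: y^2 = 3^2 mod 23 = 9
RHS: x^3 + 16 x + 3 = 22^3 + 16*22 + 3 mod 23 = 9
LHS = RHS

Yes, on the curve


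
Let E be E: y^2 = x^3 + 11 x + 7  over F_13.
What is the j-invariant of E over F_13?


Delta = -16(4 a^3 + 27 b^2) mod 13 = 1
-1728 * (4 a)^3 = -1728 * (4*11)^3 mod 13 = 8
j = 8 * 1^(-1) mod 13 = 8

j = 8 (mod 13)


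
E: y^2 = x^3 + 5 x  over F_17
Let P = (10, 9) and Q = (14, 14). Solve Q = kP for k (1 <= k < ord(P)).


Enumerate multiples of P until we hit Q = (14, 14):
  1P = (10, 9)
  2P = (15, 13)
  3P = (11, 14)
  4P = (4, 4)
  5P = (7, 2)
  6P = (13, 1)
  7P = (3, 12)
  8P = (8, 12)
  9P = (14, 14)
Match found at i = 9.

k = 9


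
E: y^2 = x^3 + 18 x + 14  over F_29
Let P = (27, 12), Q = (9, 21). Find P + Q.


P != Q, so use the chord formula.
s = (y2 - y1) / (x2 - x1) = (9) / (11) mod 29 = 14
x3 = s^2 - x1 - x2 mod 29 = 14^2 - 27 - 9 = 15
y3 = s (x1 - x3) - y1 mod 29 = 14 * (27 - 15) - 12 = 11

P + Q = (15, 11)


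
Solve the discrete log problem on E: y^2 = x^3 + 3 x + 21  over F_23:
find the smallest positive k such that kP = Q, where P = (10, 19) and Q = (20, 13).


Enumerate multiples of P until we hit Q = (20, 13):
  1P = (10, 19)
  2P = (9, 15)
  3P = (20, 10)
  4P = (6, 5)
  5P = (2, 9)
  6P = (14, 22)
  7P = (1, 5)
  8P = (13, 7)
  9P = (16, 5)
  10P = (5, 0)
  11P = (16, 18)
  12P = (13, 16)
  13P = (1, 18)
  14P = (14, 1)
  15P = (2, 14)
  16P = (6, 18)
  17P = (20, 13)
Match found at i = 17.

k = 17


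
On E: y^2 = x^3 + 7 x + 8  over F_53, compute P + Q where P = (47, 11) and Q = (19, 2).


P != Q, so use the chord formula.
s = (y2 - y1) / (x2 - x1) = (44) / (25) mod 53 = 6
x3 = s^2 - x1 - x2 mod 53 = 6^2 - 47 - 19 = 23
y3 = s (x1 - x3) - y1 mod 53 = 6 * (47 - 23) - 11 = 27

P + Q = (23, 27)


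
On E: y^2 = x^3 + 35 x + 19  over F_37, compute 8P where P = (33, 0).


k = 8 = 1000_2 (binary, LSB first: 0001)
Double-and-add from P = (33, 0):
  bit 0 = 0: acc unchanged = O
  bit 1 = 0: acc unchanged = O
  bit 2 = 0: acc unchanged = O
  bit 3 = 1: acc = O + O = O

8P = O


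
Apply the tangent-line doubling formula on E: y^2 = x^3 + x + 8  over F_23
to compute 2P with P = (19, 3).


Doubling: s = (3 x1^2 + a) / (2 y1)
s = (3*19^2 + 1) / (2*3) mod 23 = 12
x3 = s^2 - 2 x1 mod 23 = 12^2 - 2*19 = 14
y3 = s (x1 - x3) - y1 mod 23 = 12 * (19 - 14) - 3 = 11

2P = (14, 11)


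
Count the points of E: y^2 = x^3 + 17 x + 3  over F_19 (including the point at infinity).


For each x in F_19, count y with y^2 = x^3 + 17 x + 3 mod 19:
  x = 2: RHS = 7, y in [8, 11]  -> 2 point(s)
  x = 3: RHS = 5, y in [9, 10]  -> 2 point(s)
  x = 5: RHS = 4, y in [2, 17]  -> 2 point(s)
  x = 6: RHS = 17, y in [6, 13]  -> 2 point(s)
  x = 7: RHS = 9, y in [3, 16]  -> 2 point(s)
  x = 8: RHS = 5, y in [9, 10]  -> 2 point(s)
  x = 9: RHS = 11, y in [7, 12]  -> 2 point(s)
  x = 11: RHS = 1, y in [1, 18]  -> 2 point(s)
  x = 12: RHS = 16, y in [4, 15]  -> 2 point(s)
  x = 15: RHS = 4, y in [2, 17]  -> 2 point(s)
  x = 16: RHS = 1, y in [1, 18]  -> 2 point(s)
  x = 18: RHS = 4, y in [2, 17]  -> 2 point(s)
Affine points: 24. Add the point at infinity: total = 25.

#E(F_19) = 25


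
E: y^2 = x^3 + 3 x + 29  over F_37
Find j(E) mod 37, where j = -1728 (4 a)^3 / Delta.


Delta = -16(4 a^3 + 27 b^2) mod 37 = 2
-1728 * (4 a)^3 = -1728 * (4*3)^3 mod 37 = 27
j = 27 * 2^(-1) mod 37 = 32

j = 32 (mod 37)


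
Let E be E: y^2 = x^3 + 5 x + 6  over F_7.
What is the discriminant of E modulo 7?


4 a^3 + 27 b^2 = 4*5^3 + 27*6^2 = 500 + 972 = 1472
Delta = -16 * (1472) = -23552
Delta mod 7 = 3

Delta = 3 (mod 7)


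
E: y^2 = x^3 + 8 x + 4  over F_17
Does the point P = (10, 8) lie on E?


Check whether y^2 = x^3 + 8 x + 4 (mod 17) for (x, y) = (10, 8).
LHS: y^2 = 8^2 mod 17 = 13
RHS: x^3 + 8 x + 4 = 10^3 + 8*10 + 4 mod 17 = 13
LHS = RHS

Yes, on the curve


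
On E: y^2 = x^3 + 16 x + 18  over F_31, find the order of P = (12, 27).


Compute successive multiples of P until we hit O:
  1P = (12, 27)
  2P = (12, 4)
  3P = O

ord(P) = 3


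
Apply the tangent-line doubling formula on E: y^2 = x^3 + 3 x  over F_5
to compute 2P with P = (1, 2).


Doubling: s = (3 x1^2 + a) / (2 y1)
s = (3*1^2 + 3) / (2*2) mod 5 = 4
x3 = s^2 - 2 x1 mod 5 = 4^2 - 2*1 = 4
y3 = s (x1 - x3) - y1 mod 5 = 4 * (1 - 4) - 2 = 1

2P = (4, 1)


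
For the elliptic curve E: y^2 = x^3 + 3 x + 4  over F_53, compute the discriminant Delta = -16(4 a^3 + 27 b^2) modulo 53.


4 a^3 + 27 b^2 = 4*3^3 + 27*4^2 = 108 + 432 = 540
Delta = -16 * (540) = -8640
Delta mod 53 = 52

Delta = 52 (mod 53)


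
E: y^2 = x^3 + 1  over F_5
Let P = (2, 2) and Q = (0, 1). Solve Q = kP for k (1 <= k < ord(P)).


Enumerate multiples of P until we hit Q = (0, 1):
  1P = (2, 2)
  2P = (0, 4)
  3P = (4, 0)
  4P = (0, 1)
Match found at i = 4.

k = 4


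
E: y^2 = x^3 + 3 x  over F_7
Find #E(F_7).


For each x in F_7, count y with y^2 = x^3 + 3 x + 0 mod 7:
  x = 0: RHS = 0, y in [0]  -> 1 point(s)
  x = 1: RHS = 4, y in [2, 5]  -> 2 point(s)
  x = 2: RHS = 0, y in [0]  -> 1 point(s)
  x = 3: RHS = 1, y in [1, 6]  -> 2 point(s)
  x = 5: RHS = 0, y in [0]  -> 1 point(s)
Affine points: 7. Add the point at infinity: total = 8.

#E(F_7) = 8


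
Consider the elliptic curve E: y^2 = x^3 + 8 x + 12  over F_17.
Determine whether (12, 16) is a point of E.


Check whether y^2 = x^3 + 8 x + 12 (mod 17) for (x, y) = (12, 16).
LHS: y^2 = 16^2 mod 17 = 1
RHS: x^3 + 8 x + 12 = 12^3 + 8*12 + 12 mod 17 = 0
LHS != RHS

No, not on the curve


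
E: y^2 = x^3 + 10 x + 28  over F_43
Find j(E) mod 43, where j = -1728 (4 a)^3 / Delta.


Delta = -16(4 a^3 + 27 b^2) mod 43 = 7
-1728 * (4 a)^3 = -1728 * (4*10)^3 mod 43 = 1
j = 1 * 7^(-1) mod 43 = 37

j = 37 (mod 43)


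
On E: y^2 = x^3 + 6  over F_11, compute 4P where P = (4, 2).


k = 4 = 100_2 (binary, LSB first: 001)
Double-and-add from P = (4, 2):
  bit 0 = 0: acc unchanged = O
  bit 1 = 0: acc unchanged = O
  bit 2 = 1: acc = O + (4, 2) = (4, 2)

4P = (4, 2)


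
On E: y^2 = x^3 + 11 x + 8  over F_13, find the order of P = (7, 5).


Compute successive multiples of P until we hit O:
  1P = (7, 5)
  2P = (11, 2)
  3P = (11, 11)
  4P = (7, 8)
  5P = O

ord(P) = 5


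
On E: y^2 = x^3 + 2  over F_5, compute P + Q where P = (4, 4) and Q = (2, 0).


P != Q, so use the chord formula.
s = (y2 - y1) / (x2 - x1) = (1) / (3) mod 5 = 2
x3 = s^2 - x1 - x2 mod 5 = 2^2 - 4 - 2 = 3
y3 = s (x1 - x3) - y1 mod 5 = 2 * (4 - 3) - 4 = 3

P + Q = (3, 3)


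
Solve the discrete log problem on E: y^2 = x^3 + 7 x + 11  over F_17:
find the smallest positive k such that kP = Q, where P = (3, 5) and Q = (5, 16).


Enumerate multiples of P until we hit Q = (5, 16):
  1P = (3, 5)
  2P = (11, 12)
  3P = (12, 2)
  4P = (4, 1)
  5P = (9, 2)
  6P = (1, 11)
  7P = (5, 1)
  8P = (13, 15)
  9P = (2, 13)
  10P = (8, 1)
  11P = (8, 16)
  12P = (2, 4)
  13P = (13, 2)
  14P = (5, 16)
Match found at i = 14.

k = 14


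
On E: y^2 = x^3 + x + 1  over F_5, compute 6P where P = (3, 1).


k = 6 = 110_2 (binary, LSB first: 011)
Double-and-add from P = (3, 1):
  bit 0 = 0: acc unchanged = O
  bit 1 = 1: acc = O + (0, 1) = (0, 1)
  bit 2 = 1: acc = (0, 1) + (4, 2) = (2, 1)

6P = (2, 1)


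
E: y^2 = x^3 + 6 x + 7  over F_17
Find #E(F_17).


For each x in F_17, count y with y^2 = x^3 + 6 x + 7 mod 17:
  x = 3: RHS = 1, y in [1, 16]  -> 2 point(s)
  x = 5: RHS = 9, y in [3, 14]  -> 2 point(s)
  x = 6: RHS = 4, y in [2, 15]  -> 2 point(s)
  x = 7: RHS = 1, y in [1, 16]  -> 2 point(s)
  x = 9: RHS = 8, y in [5, 12]  -> 2 point(s)
  x = 10: RHS = 13, y in [8, 9]  -> 2 point(s)
  x = 13: RHS = 4, y in [2, 15]  -> 2 point(s)
  x = 14: RHS = 13, y in [8, 9]  -> 2 point(s)
  x = 15: RHS = 4, y in [2, 15]  -> 2 point(s)
  x = 16: RHS = 0, y in [0]  -> 1 point(s)
Affine points: 19. Add the point at infinity: total = 20.

#E(F_17) = 20


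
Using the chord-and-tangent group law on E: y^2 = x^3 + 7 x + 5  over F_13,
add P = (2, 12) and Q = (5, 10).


P != Q, so use the chord formula.
s = (y2 - y1) / (x2 - x1) = (11) / (3) mod 13 = 8
x3 = s^2 - x1 - x2 mod 13 = 8^2 - 2 - 5 = 5
y3 = s (x1 - x3) - y1 mod 13 = 8 * (2 - 5) - 12 = 3

P + Q = (5, 3)


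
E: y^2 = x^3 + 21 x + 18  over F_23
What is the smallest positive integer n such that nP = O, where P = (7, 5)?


Compute successive multiples of P until we hit O:
  1P = (7, 5)
  2P = (18, 8)
  3P = (11, 19)
  4P = (0, 8)
  5P = (19, 10)
  6P = (5, 15)
  7P = (13, 2)
  8P = (9, 19)
  ... (continuing to 23P)
  23P = O

ord(P) = 23


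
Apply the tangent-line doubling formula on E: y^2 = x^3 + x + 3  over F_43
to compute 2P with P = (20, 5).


Doubling: s = (3 x1^2 + a) / (2 y1)
s = (3*20^2 + 1) / (2*5) mod 43 = 4
x3 = s^2 - 2 x1 mod 43 = 4^2 - 2*20 = 19
y3 = s (x1 - x3) - y1 mod 43 = 4 * (20 - 19) - 5 = 42

2P = (19, 42)


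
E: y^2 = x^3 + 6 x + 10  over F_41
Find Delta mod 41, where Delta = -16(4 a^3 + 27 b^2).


4 a^3 + 27 b^2 = 4*6^3 + 27*10^2 = 864 + 2700 = 3564
Delta = -16 * (3564) = -57024
Delta mod 41 = 7

Delta = 7 (mod 41)


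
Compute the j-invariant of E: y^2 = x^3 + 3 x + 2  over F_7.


Delta = -16(4 a^3 + 27 b^2) mod 7 = 2
-1728 * (4 a)^3 = -1728 * (4*3)^3 mod 7 = 6
j = 6 * 2^(-1) mod 7 = 3

j = 3 (mod 7)


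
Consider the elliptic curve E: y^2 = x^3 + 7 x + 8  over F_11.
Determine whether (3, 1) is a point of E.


Check whether y^2 = x^3 + 7 x + 8 (mod 11) for (x, y) = (3, 1).
LHS: y^2 = 1^2 mod 11 = 1
RHS: x^3 + 7 x + 8 = 3^3 + 7*3 + 8 mod 11 = 1
LHS = RHS

Yes, on the curve


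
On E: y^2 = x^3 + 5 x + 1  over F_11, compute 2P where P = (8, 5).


Doubling: s = (3 x1^2 + a) / (2 y1)
s = (3*8^2 + 5) / (2*5) mod 11 = 1
x3 = s^2 - 2 x1 mod 11 = 1^2 - 2*8 = 7
y3 = s (x1 - x3) - y1 mod 11 = 1 * (8 - 7) - 5 = 7

2P = (7, 7)


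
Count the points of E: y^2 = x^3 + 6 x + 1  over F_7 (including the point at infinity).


For each x in F_7, count y with y^2 = x^3 + 6 x + 1 mod 7:
  x = 0: RHS = 1, y in [1, 6]  -> 2 point(s)
  x = 1: RHS = 1, y in [1, 6]  -> 2 point(s)
  x = 2: RHS = 0, y in [0]  -> 1 point(s)
  x = 3: RHS = 4, y in [2, 5]  -> 2 point(s)
  x = 5: RHS = 2, y in [3, 4]  -> 2 point(s)
  x = 6: RHS = 1, y in [1, 6]  -> 2 point(s)
Affine points: 11. Add the point at infinity: total = 12.

#E(F_7) = 12


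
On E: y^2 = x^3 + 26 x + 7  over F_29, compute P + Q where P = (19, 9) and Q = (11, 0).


P != Q, so use the chord formula.
s = (y2 - y1) / (x2 - x1) = (20) / (21) mod 29 = 12
x3 = s^2 - x1 - x2 mod 29 = 12^2 - 19 - 11 = 27
y3 = s (x1 - x3) - y1 mod 29 = 12 * (19 - 27) - 9 = 11

P + Q = (27, 11)


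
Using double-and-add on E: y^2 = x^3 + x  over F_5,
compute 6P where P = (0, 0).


k = 6 = 110_2 (binary, LSB first: 011)
Double-and-add from P = (0, 0):
  bit 0 = 0: acc unchanged = O
  bit 1 = 1: acc = O + O = O
  bit 2 = 1: acc = O + O = O

6P = O


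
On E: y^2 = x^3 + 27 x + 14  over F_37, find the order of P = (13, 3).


Compute successive multiples of P until we hit O:
  1P = (13, 3)
  2P = (14, 19)
  3P = (7, 19)
  4P = (20, 28)
  5P = (16, 18)
  6P = (33, 8)
  7P = (35, 10)
  8P = (30, 0)
  ... (continuing to 16P)
  16P = O

ord(P) = 16


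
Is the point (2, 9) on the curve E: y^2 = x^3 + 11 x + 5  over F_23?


Check whether y^2 = x^3 + 11 x + 5 (mod 23) for (x, y) = (2, 9).
LHS: y^2 = 9^2 mod 23 = 12
RHS: x^3 + 11 x + 5 = 2^3 + 11*2 + 5 mod 23 = 12
LHS = RHS

Yes, on the curve


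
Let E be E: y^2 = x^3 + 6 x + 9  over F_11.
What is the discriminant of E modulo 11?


4 a^3 + 27 b^2 = 4*6^3 + 27*9^2 = 864 + 2187 = 3051
Delta = -16 * (3051) = -48816
Delta mod 11 = 2

Delta = 2 (mod 11)


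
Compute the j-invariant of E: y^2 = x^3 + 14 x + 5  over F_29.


Delta = -16(4 a^3 + 27 b^2) mod 29 = 25
-1728 * (4 a)^3 = -1728 * (4*14)^3 mod 29 = 20
j = 20 * 25^(-1) mod 29 = 24

j = 24 (mod 29)


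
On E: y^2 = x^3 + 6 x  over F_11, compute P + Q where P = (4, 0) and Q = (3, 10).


P != Q, so use the chord formula.
s = (y2 - y1) / (x2 - x1) = (10) / (10) mod 11 = 1
x3 = s^2 - x1 - x2 mod 11 = 1^2 - 4 - 3 = 5
y3 = s (x1 - x3) - y1 mod 11 = 1 * (4 - 5) - 0 = 10

P + Q = (5, 10)


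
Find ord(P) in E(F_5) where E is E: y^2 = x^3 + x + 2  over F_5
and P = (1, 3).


Compute successive multiples of P until we hit O:
  1P = (1, 3)
  2P = (4, 0)
  3P = (1, 2)
  4P = O

ord(P) = 4


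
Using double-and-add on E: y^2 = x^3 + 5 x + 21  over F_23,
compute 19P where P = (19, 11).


k = 19 = 10011_2 (binary, LSB first: 11001)
Double-and-add from P = (19, 11):
  bit 0 = 1: acc = O + (19, 11) = (19, 11)
  bit 1 = 1: acc = (19, 11) + (11, 2) = (9, 6)
  bit 2 = 0: acc unchanged = (9, 6)
  bit 3 = 0: acc unchanged = (9, 6)
  bit 4 = 1: acc = (9, 6) + (21, 16) = (2, 19)

19P = (2, 19)


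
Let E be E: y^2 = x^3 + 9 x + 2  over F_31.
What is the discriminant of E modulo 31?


4 a^3 + 27 b^2 = 4*9^3 + 27*2^2 = 2916 + 108 = 3024
Delta = -16 * (3024) = -48384
Delta mod 31 = 7

Delta = 7 (mod 31)


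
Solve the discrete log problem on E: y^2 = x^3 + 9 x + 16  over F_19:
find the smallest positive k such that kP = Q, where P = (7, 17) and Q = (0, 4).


Enumerate multiples of P until we hit Q = (0, 4):
  1P = (7, 17)
  2P = (6, 1)
  3P = (15, 7)
  4P = (14, 6)
  5P = (9, 16)
  6P = (8, 12)
  7P = (10, 17)
  8P = (2, 2)
  9P = (0, 4)
Match found at i = 9.

k = 9


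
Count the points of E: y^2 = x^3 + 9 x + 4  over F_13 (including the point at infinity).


For each x in F_13, count y with y^2 = x^3 + 9 x + 4 mod 13:
  x = 0: RHS = 4, y in [2, 11]  -> 2 point(s)
  x = 1: RHS = 1, y in [1, 12]  -> 2 point(s)
  x = 2: RHS = 4, y in [2, 11]  -> 2 point(s)
  x = 4: RHS = 0, y in [0]  -> 1 point(s)
  x = 6: RHS = 1, y in [1, 12]  -> 2 point(s)
  x = 8: RHS = 3, y in [4, 9]  -> 2 point(s)
  x = 11: RHS = 4, y in [2, 11]  -> 2 point(s)
Affine points: 13. Add the point at infinity: total = 14.

#E(F_13) = 14


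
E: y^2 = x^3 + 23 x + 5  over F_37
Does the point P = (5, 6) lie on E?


Check whether y^2 = x^3 + 23 x + 5 (mod 37) for (x, y) = (5, 6).
LHS: y^2 = 6^2 mod 37 = 36
RHS: x^3 + 23 x + 5 = 5^3 + 23*5 + 5 mod 37 = 23
LHS != RHS

No, not on the curve


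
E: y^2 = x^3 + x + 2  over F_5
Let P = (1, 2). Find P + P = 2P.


Doubling: s = (3 x1^2 + a) / (2 y1)
s = (3*1^2 + 1) / (2*2) mod 5 = 1
x3 = s^2 - 2 x1 mod 5 = 1^2 - 2*1 = 4
y3 = s (x1 - x3) - y1 mod 5 = 1 * (1 - 4) - 2 = 0

2P = (4, 0)


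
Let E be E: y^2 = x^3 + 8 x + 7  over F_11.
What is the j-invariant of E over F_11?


Delta = -16(4 a^3 + 27 b^2) mod 11 = 8
-1728 * (4 a)^3 = -1728 * (4*8)^3 mod 11 = 1
j = 1 * 8^(-1) mod 11 = 7

j = 7 (mod 11)


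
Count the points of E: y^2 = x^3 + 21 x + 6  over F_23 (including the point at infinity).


For each x in F_23, count y with y^2 = x^3 + 21 x + 6 mod 23:
  x = 0: RHS = 6, y in [11, 12]  -> 2 point(s)
  x = 3: RHS = 4, y in [2, 21]  -> 2 point(s)
  x = 4: RHS = 16, y in [4, 19]  -> 2 point(s)
  x = 5: RHS = 6, y in [11, 12]  -> 2 point(s)
  x = 6: RHS = 3, y in [7, 16]  -> 2 point(s)
  x = 7: RHS = 13, y in [6, 17]  -> 2 point(s)
  x = 9: RHS = 4, y in [2, 21]  -> 2 point(s)
  x = 11: RHS = 4, y in [2, 21]  -> 2 point(s)
  x = 12: RHS = 8, y in [10, 13]  -> 2 point(s)
  x = 14: RHS = 8, y in [10, 13]  -> 2 point(s)
  x = 15: RHS = 16, y in [4, 19]  -> 2 point(s)
  x = 17: RHS = 9, y in [3, 20]  -> 2 point(s)
  x = 18: RHS = 6, y in [11, 12]  -> 2 point(s)
  x = 20: RHS = 8, y in [10, 13]  -> 2 point(s)
  x = 21: RHS = 2, y in [5, 18]  -> 2 point(s)
Affine points: 30. Add the point at infinity: total = 31.

#E(F_23) = 31


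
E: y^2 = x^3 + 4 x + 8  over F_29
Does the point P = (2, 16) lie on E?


Check whether y^2 = x^3 + 4 x + 8 (mod 29) for (x, y) = (2, 16).
LHS: y^2 = 16^2 mod 29 = 24
RHS: x^3 + 4 x + 8 = 2^3 + 4*2 + 8 mod 29 = 24
LHS = RHS

Yes, on the curve


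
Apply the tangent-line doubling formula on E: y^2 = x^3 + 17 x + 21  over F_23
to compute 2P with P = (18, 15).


Doubling: s = (3 x1^2 + a) / (2 y1)
s = (3*18^2 + 17) / (2*15) mod 23 = 0
x3 = s^2 - 2 x1 mod 23 = 0^2 - 2*18 = 10
y3 = s (x1 - x3) - y1 mod 23 = 0 * (18 - 10) - 15 = 8

2P = (10, 8)


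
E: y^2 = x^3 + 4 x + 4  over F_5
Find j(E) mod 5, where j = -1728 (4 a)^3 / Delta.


Delta = -16(4 a^3 + 27 b^2) mod 5 = 2
-1728 * (4 a)^3 = -1728 * (4*4)^3 mod 5 = 2
j = 2 * 2^(-1) mod 5 = 1

j = 1 (mod 5)


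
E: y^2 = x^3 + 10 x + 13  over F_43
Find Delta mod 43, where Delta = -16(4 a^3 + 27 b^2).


4 a^3 + 27 b^2 = 4*10^3 + 27*13^2 = 4000 + 4563 = 8563
Delta = -16 * (8563) = -137008
Delta mod 43 = 33

Delta = 33 (mod 43)


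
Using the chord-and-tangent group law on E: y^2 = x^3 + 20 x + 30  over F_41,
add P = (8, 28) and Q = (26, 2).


P != Q, so use the chord formula.
s = (y2 - y1) / (x2 - x1) = (15) / (18) mod 41 = 35
x3 = s^2 - x1 - x2 mod 41 = 35^2 - 8 - 26 = 2
y3 = s (x1 - x3) - y1 mod 41 = 35 * (8 - 2) - 28 = 18

P + Q = (2, 18)


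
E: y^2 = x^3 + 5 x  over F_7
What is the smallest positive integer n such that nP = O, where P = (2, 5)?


Compute successive multiples of P until we hit O:
  1P = (2, 5)
  2P = (4, 0)
  3P = (2, 2)
  4P = O

ord(P) = 4


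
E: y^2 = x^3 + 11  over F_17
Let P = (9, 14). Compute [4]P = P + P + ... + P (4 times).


k = 4 = 100_2 (binary, LSB first: 001)
Double-and-add from P = (9, 14):
  bit 0 = 0: acc unchanged = O
  bit 1 = 0: acc unchanged = O
  bit 2 = 1: acc = O + (13, 10) = (13, 10)

4P = (13, 10)


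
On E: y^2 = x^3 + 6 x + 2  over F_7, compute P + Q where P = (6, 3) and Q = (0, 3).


P != Q, so use the chord formula.
s = (y2 - y1) / (x2 - x1) = (0) / (1) mod 7 = 0
x3 = s^2 - x1 - x2 mod 7 = 0^2 - 6 - 0 = 1
y3 = s (x1 - x3) - y1 mod 7 = 0 * (6 - 1) - 3 = 4

P + Q = (1, 4)


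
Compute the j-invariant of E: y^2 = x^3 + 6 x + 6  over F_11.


Delta = -16(4 a^3 + 27 b^2) mod 11 = 5
-1728 * (4 a)^3 = -1728 * (4*6)^3 mod 11 = 3
j = 3 * 5^(-1) mod 11 = 5

j = 5 (mod 11)


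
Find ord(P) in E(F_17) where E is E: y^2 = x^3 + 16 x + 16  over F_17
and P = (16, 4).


Compute successive multiples of P until we hit O:
  1P = (16, 4)
  2P = (1, 4)
  3P = (0, 13)
  4P = (14, 14)
  5P = (12, 10)
  6P = (4, 12)
  7P = (5, 0)
  8P = (4, 5)
  ... (continuing to 14P)
  14P = O

ord(P) = 14


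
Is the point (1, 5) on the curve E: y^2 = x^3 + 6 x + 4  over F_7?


Check whether y^2 = x^3 + 6 x + 4 (mod 7) for (x, y) = (1, 5).
LHS: y^2 = 5^2 mod 7 = 4
RHS: x^3 + 6 x + 4 = 1^3 + 6*1 + 4 mod 7 = 4
LHS = RHS

Yes, on the curve


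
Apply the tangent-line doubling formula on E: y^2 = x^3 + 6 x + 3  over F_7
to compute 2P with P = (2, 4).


Doubling: s = (3 x1^2 + a) / (2 y1)
s = (3*2^2 + 6) / (2*4) mod 7 = 4
x3 = s^2 - 2 x1 mod 7 = 4^2 - 2*2 = 5
y3 = s (x1 - x3) - y1 mod 7 = 4 * (2 - 5) - 4 = 5

2P = (5, 5)


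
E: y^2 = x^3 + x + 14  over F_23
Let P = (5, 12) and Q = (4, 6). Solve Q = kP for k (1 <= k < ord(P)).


Enumerate multiples of P until we hit Q = (4, 6):
  1P = (5, 12)
  2P = (16, 3)
  3P = (4, 6)
Match found at i = 3.

k = 3


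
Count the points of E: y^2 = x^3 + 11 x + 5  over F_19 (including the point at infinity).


For each x in F_19, count y with y^2 = x^3 + 11 x + 5 mod 19:
  x = 0: RHS = 5, y in [9, 10]  -> 2 point(s)
  x = 1: RHS = 17, y in [6, 13]  -> 2 point(s)
  x = 2: RHS = 16, y in [4, 15]  -> 2 point(s)
  x = 7: RHS = 7, y in [8, 11]  -> 2 point(s)
  x = 8: RHS = 16, y in [4, 15]  -> 2 point(s)
  x = 9: RHS = 16, y in [4, 15]  -> 2 point(s)
  x = 15: RHS = 11, y in [7, 12]  -> 2 point(s)
Affine points: 14. Add the point at infinity: total = 15.

#E(F_19) = 15


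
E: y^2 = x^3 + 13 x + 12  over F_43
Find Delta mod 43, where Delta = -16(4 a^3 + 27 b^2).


4 a^3 + 27 b^2 = 4*13^3 + 27*12^2 = 8788 + 3888 = 12676
Delta = -16 * (12676) = -202816
Delta mod 43 = 15

Delta = 15 (mod 43)


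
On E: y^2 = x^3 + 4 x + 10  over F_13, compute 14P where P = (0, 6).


k = 14 = 1110_2 (binary, LSB first: 0111)
Double-and-add from P = (0, 6):
  bit 0 = 0: acc unchanged = O
  bit 1 = 1: acc = O + (3, 6) = (3, 6)
  bit 2 = 1: acc = (3, 6) + (6, 9) = (5, 5)
  bit 3 = 1: acc = (5, 5) + (2, 0) = (3, 7)

14P = (3, 7)


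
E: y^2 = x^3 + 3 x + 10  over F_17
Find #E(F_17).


For each x in F_17, count y with y^2 = x^3 + 3 x + 10 mod 17:
  x = 4: RHS = 1, y in [1, 16]  -> 2 point(s)
  x = 7: RHS = 0, y in [0]  -> 1 point(s)
  x = 8: RHS = 2, y in [6, 11]  -> 2 point(s)
  x = 9: RHS = 1, y in [1, 16]  -> 2 point(s)
  x = 13: RHS = 2, y in [6, 11]  -> 2 point(s)
  x = 14: RHS = 8, y in [5, 12]  -> 2 point(s)
  x = 15: RHS = 13, y in [8, 9]  -> 2 point(s)
Affine points: 13. Add the point at infinity: total = 14.

#E(F_17) = 14


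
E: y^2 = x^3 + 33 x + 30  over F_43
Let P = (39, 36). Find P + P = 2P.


Doubling: s = (3 x1^2 + a) / (2 y1)
s = (3*39^2 + 33) / (2*36) mod 43 = 28
x3 = s^2 - 2 x1 mod 43 = 28^2 - 2*39 = 18
y3 = s (x1 - x3) - y1 mod 43 = 28 * (39 - 18) - 36 = 36

2P = (18, 36)


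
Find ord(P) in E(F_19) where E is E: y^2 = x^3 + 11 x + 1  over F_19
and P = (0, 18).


Compute successive multiples of P until we hit O:
  1P = (0, 18)
  2P = (16, 13)
  3P = (10, 16)
  4P = (6, 6)
  5P = (17, 16)
  6P = (3, 17)
  7P = (14, 12)
  8P = (11, 3)
  ... (continuing to 21P)
  21P = O

ord(P) = 21


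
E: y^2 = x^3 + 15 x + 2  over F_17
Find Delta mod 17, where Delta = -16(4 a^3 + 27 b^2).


4 a^3 + 27 b^2 = 4*15^3 + 27*2^2 = 13500 + 108 = 13608
Delta = -16 * (13608) = -217728
Delta mod 17 = 8

Delta = 8 (mod 17)


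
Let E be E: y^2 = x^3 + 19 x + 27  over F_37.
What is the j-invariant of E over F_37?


Delta = -16(4 a^3 + 27 b^2) mod 37 = 8
-1728 * (4 a)^3 = -1728 * (4*19)^3 mod 37 = 14
j = 14 * 8^(-1) mod 37 = 11

j = 11 (mod 37)


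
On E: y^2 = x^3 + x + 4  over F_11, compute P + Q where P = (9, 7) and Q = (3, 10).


P != Q, so use the chord formula.
s = (y2 - y1) / (x2 - x1) = (3) / (5) mod 11 = 5
x3 = s^2 - x1 - x2 mod 11 = 5^2 - 9 - 3 = 2
y3 = s (x1 - x3) - y1 mod 11 = 5 * (9 - 2) - 7 = 6

P + Q = (2, 6)


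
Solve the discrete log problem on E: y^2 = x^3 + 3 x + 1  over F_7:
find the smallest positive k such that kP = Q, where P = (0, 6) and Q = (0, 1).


Enumerate multiples of P until we hit Q = (0, 1):
  1P = (0, 6)
  2P = (4, 0)
  3P = (0, 1)
Match found at i = 3.

k = 3


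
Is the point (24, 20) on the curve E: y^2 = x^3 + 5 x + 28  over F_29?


Check whether y^2 = x^3 + 5 x + 28 (mod 29) for (x, y) = (24, 20).
LHS: y^2 = 20^2 mod 29 = 23
RHS: x^3 + 5 x + 28 = 24^3 + 5*24 + 28 mod 29 = 23
LHS = RHS

Yes, on the curve
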